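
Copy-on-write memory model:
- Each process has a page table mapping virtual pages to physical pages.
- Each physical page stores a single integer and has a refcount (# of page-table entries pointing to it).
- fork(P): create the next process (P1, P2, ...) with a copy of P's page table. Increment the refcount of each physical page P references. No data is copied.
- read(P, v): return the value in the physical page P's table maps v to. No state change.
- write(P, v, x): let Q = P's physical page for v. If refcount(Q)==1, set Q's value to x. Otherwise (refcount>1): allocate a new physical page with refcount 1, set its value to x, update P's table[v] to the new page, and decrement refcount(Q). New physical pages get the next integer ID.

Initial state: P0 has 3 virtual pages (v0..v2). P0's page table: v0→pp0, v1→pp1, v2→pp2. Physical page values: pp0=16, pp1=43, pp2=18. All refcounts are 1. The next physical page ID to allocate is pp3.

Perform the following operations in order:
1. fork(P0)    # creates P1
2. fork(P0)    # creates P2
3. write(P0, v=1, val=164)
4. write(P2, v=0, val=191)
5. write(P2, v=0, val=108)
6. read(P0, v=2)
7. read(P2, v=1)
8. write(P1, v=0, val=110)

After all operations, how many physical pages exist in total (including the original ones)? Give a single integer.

Answer: 6

Derivation:
Op 1: fork(P0) -> P1. 3 ppages; refcounts: pp0:2 pp1:2 pp2:2
Op 2: fork(P0) -> P2. 3 ppages; refcounts: pp0:3 pp1:3 pp2:3
Op 3: write(P0, v1, 164). refcount(pp1)=3>1 -> COPY to pp3. 4 ppages; refcounts: pp0:3 pp1:2 pp2:3 pp3:1
Op 4: write(P2, v0, 191). refcount(pp0)=3>1 -> COPY to pp4. 5 ppages; refcounts: pp0:2 pp1:2 pp2:3 pp3:1 pp4:1
Op 5: write(P2, v0, 108). refcount(pp4)=1 -> write in place. 5 ppages; refcounts: pp0:2 pp1:2 pp2:3 pp3:1 pp4:1
Op 6: read(P0, v2) -> 18. No state change.
Op 7: read(P2, v1) -> 43. No state change.
Op 8: write(P1, v0, 110). refcount(pp0)=2>1 -> COPY to pp5. 6 ppages; refcounts: pp0:1 pp1:2 pp2:3 pp3:1 pp4:1 pp5:1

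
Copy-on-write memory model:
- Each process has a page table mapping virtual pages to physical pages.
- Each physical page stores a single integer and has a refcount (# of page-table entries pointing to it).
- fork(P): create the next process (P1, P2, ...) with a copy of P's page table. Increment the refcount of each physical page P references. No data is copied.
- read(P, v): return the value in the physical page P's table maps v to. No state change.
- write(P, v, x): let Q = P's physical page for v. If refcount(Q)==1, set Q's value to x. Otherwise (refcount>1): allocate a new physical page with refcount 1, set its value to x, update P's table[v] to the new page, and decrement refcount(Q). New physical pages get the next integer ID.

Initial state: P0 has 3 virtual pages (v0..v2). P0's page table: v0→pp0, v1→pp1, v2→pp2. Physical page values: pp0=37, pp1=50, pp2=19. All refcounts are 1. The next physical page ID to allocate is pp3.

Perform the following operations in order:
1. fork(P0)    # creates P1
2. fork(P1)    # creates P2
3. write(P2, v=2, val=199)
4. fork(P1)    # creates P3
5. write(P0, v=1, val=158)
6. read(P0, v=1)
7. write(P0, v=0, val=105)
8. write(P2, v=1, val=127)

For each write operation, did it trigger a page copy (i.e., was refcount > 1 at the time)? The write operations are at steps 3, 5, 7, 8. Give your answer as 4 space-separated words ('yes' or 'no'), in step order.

Op 1: fork(P0) -> P1. 3 ppages; refcounts: pp0:2 pp1:2 pp2:2
Op 2: fork(P1) -> P2. 3 ppages; refcounts: pp0:3 pp1:3 pp2:3
Op 3: write(P2, v2, 199). refcount(pp2)=3>1 -> COPY to pp3. 4 ppages; refcounts: pp0:3 pp1:3 pp2:2 pp3:1
Op 4: fork(P1) -> P3. 4 ppages; refcounts: pp0:4 pp1:4 pp2:3 pp3:1
Op 5: write(P0, v1, 158). refcount(pp1)=4>1 -> COPY to pp4. 5 ppages; refcounts: pp0:4 pp1:3 pp2:3 pp3:1 pp4:1
Op 6: read(P0, v1) -> 158. No state change.
Op 7: write(P0, v0, 105). refcount(pp0)=4>1 -> COPY to pp5. 6 ppages; refcounts: pp0:3 pp1:3 pp2:3 pp3:1 pp4:1 pp5:1
Op 8: write(P2, v1, 127). refcount(pp1)=3>1 -> COPY to pp6. 7 ppages; refcounts: pp0:3 pp1:2 pp2:3 pp3:1 pp4:1 pp5:1 pp6:1

yes yes yes yes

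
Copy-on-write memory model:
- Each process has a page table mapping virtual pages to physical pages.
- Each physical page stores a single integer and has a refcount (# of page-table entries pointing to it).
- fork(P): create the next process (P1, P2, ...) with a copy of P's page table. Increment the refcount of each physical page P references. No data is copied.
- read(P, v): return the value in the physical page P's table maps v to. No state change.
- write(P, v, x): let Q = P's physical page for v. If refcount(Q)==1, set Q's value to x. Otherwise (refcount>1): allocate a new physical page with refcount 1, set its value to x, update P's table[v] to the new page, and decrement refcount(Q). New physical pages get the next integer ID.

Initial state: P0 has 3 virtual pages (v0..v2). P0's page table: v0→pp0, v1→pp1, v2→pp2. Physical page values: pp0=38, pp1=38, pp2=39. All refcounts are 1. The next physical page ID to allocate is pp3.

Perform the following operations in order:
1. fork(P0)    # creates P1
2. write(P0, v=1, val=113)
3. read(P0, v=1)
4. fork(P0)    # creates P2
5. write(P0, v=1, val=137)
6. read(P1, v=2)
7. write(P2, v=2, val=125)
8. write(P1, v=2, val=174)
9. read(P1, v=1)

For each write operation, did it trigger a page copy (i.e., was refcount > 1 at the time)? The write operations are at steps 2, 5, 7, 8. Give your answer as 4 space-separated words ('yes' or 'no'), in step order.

Op 1: fork(P0) -> P1. 3 ppages; refcounts: pp0:2 pp1:2 pp2:2
Op 2: write(P0, v1, 113). refcount(pp1)=2>1 -> COPY to pp3. 4 ppages; refcounts: pp0:2 pp1:1 pp2:2 pp3:1
Op 3: read(P0, v1) -> 113. No state change.
Op 4: fork(P0) -> P2. 4 ppages; refcounts: pp0:3 pp1:1 pp2:3 pp3:2
Op 5: write(P0, v1, 137). refcount(pp3)=2>1 -> COPY to pp4. 5 ppages; refcounts: pp0:3 pp1:1 pp2:3 pp3:1 pp4:1
Op 6: read(P1, v2) -> 39. No state change.
Op 7: write(P2, v2, 125). refcount(pp2)=3>1 -> COPY to pp5. 6 ppages; refcounts: pp0:3 pp1:1 pp2:2 pp3:1 pp4:1 pp5:1
Op 8: write(P1, v2, 174). refcount(pp2)=2>1 -> COPY to pp6. 7 ppages; refcounts: pp0:3 pp1:1 pp2:1 pp3:1 pp4:1 pp5:1 pp6:1
Op 9: read(P1, v1) -> 38. No state change.

yes yes yes yes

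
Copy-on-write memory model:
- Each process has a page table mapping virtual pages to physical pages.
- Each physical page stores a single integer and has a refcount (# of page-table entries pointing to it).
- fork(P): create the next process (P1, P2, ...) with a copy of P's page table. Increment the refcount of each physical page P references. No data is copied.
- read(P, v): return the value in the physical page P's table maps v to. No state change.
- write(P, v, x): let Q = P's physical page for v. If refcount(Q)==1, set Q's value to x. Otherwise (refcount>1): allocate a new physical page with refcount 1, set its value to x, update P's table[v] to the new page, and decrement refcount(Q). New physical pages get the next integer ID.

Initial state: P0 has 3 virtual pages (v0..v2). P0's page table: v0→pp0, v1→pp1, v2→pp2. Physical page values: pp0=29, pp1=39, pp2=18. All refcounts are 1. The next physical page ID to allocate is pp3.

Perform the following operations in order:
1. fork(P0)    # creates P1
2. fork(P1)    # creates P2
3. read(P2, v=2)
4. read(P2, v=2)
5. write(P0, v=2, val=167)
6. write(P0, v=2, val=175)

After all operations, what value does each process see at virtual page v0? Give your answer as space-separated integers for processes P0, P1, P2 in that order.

Answer: 29 29 29

Derivation:
Op 1: fork(P0) -> P1. 3 ppages; refcounts: pp0:2 pp1:2 pp2:2
Op 2: fork(P1) -> P2. 3 ppages; refcounts: pp0:3 pp1:3 pp2:3
Op 3: read(P2, v2) -> 18. No state change.
Op 4: read(P2, v2) -> 18. No state change.
Op 5: write(P0, v2, 167). refcount(pp2)=3>1 -> COPY to pp3. 4 ppages; refcounts: pp0:3 pp1:3 pp2:2 pp3:1
Op 6: write(P0, v2, 175). refcount(pp3)=1 -> write in place. 4 ppages; refcounts: pp0:3 pp1:3 pp2:2 pp3:1
P0: v0 -> pp0 = 29
P1: v0 -> pp0 = 29
P2: v0 -> pp0 = 29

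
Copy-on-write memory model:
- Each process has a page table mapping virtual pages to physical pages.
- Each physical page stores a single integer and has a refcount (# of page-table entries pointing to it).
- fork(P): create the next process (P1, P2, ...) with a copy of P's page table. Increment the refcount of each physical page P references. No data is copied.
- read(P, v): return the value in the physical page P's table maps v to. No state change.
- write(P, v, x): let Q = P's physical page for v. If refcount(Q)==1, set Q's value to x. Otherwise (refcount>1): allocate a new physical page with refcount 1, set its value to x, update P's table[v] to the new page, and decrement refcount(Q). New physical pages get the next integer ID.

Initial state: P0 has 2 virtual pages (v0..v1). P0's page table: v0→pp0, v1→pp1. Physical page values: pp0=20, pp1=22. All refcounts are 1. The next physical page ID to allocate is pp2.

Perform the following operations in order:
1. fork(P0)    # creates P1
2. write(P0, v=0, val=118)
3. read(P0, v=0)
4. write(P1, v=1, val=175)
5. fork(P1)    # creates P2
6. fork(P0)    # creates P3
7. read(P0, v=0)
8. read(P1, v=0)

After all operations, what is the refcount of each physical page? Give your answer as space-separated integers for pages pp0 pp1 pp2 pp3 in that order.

Op 1: fork(P0) -> P1. 2 ppages; refcounts: pp0:2 pp1:2
Op 2: write(P0, v0, 118). refcount(pp0)=2>1 -> COPY to pp2. 3 ppages; refcounts: pp0:1 pp1:2 pp2:1
Op 3: read(P0, v0) -> 118. No state change.
Op 4: write(P1, v1, 175). refcount(pp1)=2>1 -> COPY to pp3. 4 ppages; refcounts: pp0:1 pp1:1 pp2:1 pp3:1
Op 5: fork(P1) -> P2. 4 ppages; refcounts: pp0:2 pp1:1 pp2:1 pp3:2
Op 6: fork(P0) -> P3. 4 ppages; refcounts: pp0:2 pp1:2 pp2:2 pp3:2
Op 7: read(P0, v0) -> 118. No state change.
Op 8: read(P1, v0) -> 20. No state change.

Answer: 2 2 2 2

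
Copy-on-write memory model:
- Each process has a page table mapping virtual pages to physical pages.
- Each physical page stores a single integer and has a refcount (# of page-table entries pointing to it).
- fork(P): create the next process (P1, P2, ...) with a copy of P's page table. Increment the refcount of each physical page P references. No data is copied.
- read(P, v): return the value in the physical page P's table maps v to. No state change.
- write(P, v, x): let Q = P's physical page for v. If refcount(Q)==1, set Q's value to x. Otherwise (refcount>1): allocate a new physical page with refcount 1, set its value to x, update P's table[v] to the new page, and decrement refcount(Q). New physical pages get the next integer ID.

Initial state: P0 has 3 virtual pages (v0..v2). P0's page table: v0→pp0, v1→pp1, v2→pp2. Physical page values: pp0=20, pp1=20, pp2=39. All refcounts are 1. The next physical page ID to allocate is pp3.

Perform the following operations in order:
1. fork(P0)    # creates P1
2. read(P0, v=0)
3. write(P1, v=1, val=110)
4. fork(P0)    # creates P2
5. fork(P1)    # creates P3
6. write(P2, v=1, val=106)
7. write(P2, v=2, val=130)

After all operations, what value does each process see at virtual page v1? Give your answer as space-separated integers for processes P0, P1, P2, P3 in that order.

Op 1: fork(P0) -> P1. 3 ppages; refcounts: pp0:2 pp1:2 pp2:2
Op 2: read(P0, v0) -> 20. No state change.
Op 3: write(P1, v1, 110). refcount(pp1)=2>1 -> COPY to pp3. 4 ppages; refcounts: pp0:2 pp1:1 pp2:2 pp3:1
Op 4: fork(P0) -> P2. 4 ppages; refcounts: pp0:3 pp1:2 pp2:3 pp3:1
Op 5: fork(P1) -> P3. 4 ppages; refcounts: pp0:4 pp1:2 pp2:4 pp3:2
Op 6: write(P2, v1, 106). refcount(pp1)=2>1 -> COPY to pp4. 5 ppages; refcounts: pp0:4 pp1:1 pp2:4 pp3:2 pp4:1
Op 7: write(P2, v2, 130). refcount(pp2)=4>1 -> COPY to pp5. 6 ppages; refcounts: pp0:4 pp1:1 pp2:3 pp3:2 pp4:1 pp5:1
P0: v1 -> pp1 = 20
P1: v1 -> pp3 = 110
P2: v1 -> pp4 = 106
P3: v1 -> pp3 = 110

Answer: 20 110 106 110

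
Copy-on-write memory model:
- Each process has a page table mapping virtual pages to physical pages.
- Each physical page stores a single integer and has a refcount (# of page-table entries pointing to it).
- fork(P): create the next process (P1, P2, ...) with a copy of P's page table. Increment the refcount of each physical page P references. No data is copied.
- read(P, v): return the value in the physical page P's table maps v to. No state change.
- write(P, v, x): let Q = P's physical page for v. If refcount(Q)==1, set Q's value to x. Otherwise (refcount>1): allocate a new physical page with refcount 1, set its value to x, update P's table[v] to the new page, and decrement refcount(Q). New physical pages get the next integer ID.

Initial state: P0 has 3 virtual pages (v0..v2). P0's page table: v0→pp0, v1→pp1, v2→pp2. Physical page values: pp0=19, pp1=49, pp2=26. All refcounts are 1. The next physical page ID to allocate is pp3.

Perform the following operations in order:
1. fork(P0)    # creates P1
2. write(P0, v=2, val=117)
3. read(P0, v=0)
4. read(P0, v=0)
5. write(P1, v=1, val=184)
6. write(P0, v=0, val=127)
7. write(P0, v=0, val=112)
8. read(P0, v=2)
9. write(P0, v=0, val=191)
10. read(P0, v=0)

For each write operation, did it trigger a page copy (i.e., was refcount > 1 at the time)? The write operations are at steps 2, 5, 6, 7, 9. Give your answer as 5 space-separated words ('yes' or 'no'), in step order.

Op 1: fork(P0) -> P1. 3 ppages; refcounts: pp0:2 pp1:2 pp2:2
Op 2: write(P0, v2, 117). refcount(pp2)=2>1 -> COPY to pp3. 4 ppages; refcounts: pp0:2 pp1:2 pp2:1 pp3:1
Op 3: read(P0, v0) -> 19. No state change.
Op 4: read(P0, v0) -> 19. No state change.
Op 5: write(P1, v1, 184). refcount(pp1)=2>1 -> COPY to pp4. 5 ppages; refcounts: pp0:2 pp1:1 pp2:1 pp3:1 pp4:1
Op 6: write(P0, v0, 127). refcount(pp0)=2>1 -> COPY to pp5. 6 ppages; refcounts: pp0:1 pp1:1 pp2:1 pp3:1 pp4:1 pp5:1
Op 7: write(P0, v0, 112). refcount(pp5)=1 -> write in place. 6 ppages; refcounts: pp0:1 pp1:1 pp2:1 pp3:1 pp4:1 pp5:1
Op 8: read(P0, v2) -> 117. No state change.
Op 9: write(P0, v0, 191). refcount(pp5)=1 -> write in place. 6 ppages; refcounts: pp0:1 pp1:1 pp2:1 pp3:1 pp4:1 pp5:1
Op 10: read(P0, v0) -> 191. No state change.

yes yes yes no no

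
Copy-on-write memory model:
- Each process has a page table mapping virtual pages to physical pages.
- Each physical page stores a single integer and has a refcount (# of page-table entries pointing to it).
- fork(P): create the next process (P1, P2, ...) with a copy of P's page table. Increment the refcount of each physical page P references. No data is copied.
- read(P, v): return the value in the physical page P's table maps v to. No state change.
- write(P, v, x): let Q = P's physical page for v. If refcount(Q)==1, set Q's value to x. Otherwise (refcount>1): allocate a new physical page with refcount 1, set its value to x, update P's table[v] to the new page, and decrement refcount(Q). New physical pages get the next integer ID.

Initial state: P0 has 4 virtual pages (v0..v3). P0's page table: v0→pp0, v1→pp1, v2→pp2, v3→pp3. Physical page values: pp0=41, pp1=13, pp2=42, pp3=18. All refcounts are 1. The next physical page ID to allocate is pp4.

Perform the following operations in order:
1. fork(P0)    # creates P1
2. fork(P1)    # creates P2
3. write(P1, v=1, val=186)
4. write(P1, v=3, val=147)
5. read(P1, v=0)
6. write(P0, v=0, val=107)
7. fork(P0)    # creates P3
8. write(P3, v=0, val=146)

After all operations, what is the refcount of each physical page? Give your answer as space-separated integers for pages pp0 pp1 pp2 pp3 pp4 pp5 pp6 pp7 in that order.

Answer: 2 3 4 3 1 1 1 1

Derivation:
Op 1: fork(P0) -> P1. 4 ppages; refcounts: pp0:2 pp1:2 pp2:2 pp3:2
Op 2: fork(P1) -> P2. 4 ppages; refcounts: pp0:3 pp1:3 pp2:3 pp3:3
Op 3: write(P1, v1, 186). refcount(pp1)=3>1 -> COPY to pp4. 5 ppages; refcounts: pp0:3 pp1:2 pp2:3 pp3:3 pp4:1
Op 4: write(P1, v3, 147). refcount(pp3)=3>1 -> COPY to pp5. 6 ppages; refcounts: pp0:3 pp1:2 pp2:3 pp3:2 pp4:1 pp5:1
Op 5: read(P1, v0) -> 41. No state change.
Op 6: write(P0, v0, 107). refcount(pp0)=3>1 -> COPY to pp6. 7 ppages; refcounts: pp0:2 pp1:2 pp2:3 pp3:2 pp4:1 pp5:1 pp6:1
Op 7: fork(P0) -> P3. 7 ppages; refcounts: pp0:2 pp1:3 pp2:4 pp3:3 pp4:1 pp5:1 pp6:2
Op 8: write(P3, v0, 146). refcount(pp6)=2>1 -> COPY to pp7. 8 ppages; refcounts: pp0:2 pp1:3 pp2:4 pp3:3 pp4:1 pp5:1 pp6:1 pp7:1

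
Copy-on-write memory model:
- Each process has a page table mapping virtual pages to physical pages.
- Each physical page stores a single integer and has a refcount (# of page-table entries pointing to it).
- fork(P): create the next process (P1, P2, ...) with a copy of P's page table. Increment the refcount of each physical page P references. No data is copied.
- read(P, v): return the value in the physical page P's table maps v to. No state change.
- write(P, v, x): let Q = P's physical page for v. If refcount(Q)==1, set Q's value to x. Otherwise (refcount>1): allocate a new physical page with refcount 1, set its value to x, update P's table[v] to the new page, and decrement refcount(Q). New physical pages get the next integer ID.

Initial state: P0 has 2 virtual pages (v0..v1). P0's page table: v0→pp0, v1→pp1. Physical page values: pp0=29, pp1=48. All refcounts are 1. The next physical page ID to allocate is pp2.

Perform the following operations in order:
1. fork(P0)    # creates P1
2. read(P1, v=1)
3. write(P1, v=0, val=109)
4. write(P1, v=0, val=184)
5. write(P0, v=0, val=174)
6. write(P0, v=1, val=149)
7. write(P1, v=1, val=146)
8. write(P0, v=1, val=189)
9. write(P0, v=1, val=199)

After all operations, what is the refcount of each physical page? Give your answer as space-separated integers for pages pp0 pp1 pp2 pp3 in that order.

Op 1: fork(P0) -> P1. 2 ppages; refcounts: pp0:2 pp1:2
Op 2: read(P1, v1) -> 48. No state change.
Op 3: write(P1, v0, 109). refcount(pp0)=2>1 -> COPY to pp2. 3 ppages; refcounts: pp0:1 pp1:2 pp2:1
Op 4: write(P1, v0, 184). refcount(pp2)=1 -> write in place. 3 ppages; refcounts: pp0:1 pp1:2 pp2:1
Op 5: write(P0, v0, 174). refcount(pp0)=1 -> write in place. 3 ppages; refcounts: pp0:1 pp1:2 pp2:1
Op 6: write(P0, v1, 149). refcount(pp1)=2>1 -> COPY to pp3. 4 ppages; refcounts: pp0:1 pp1:1 pp2:1 pp3:1
Op 7: write(P1, v1, 146). refcount(pp1)=1 -> write in place. 4 ppages; refcounts: pp0:1 pp1:1 pp2:1 pp3:1
Op 8: write(P0, v1, 189). refcount(pp3)=1 -> write in place. 4 ppages; refcounts: pp0:1 pp1:1 pp2:1 pp3:1
Op 9: write(P0, v1, 199). refcount(pp3)=1 -> write in place. 4 ppages; refcounts: pp0:1 pp1:1 pp2:1 pp3:1

Answer: 1 1 1 1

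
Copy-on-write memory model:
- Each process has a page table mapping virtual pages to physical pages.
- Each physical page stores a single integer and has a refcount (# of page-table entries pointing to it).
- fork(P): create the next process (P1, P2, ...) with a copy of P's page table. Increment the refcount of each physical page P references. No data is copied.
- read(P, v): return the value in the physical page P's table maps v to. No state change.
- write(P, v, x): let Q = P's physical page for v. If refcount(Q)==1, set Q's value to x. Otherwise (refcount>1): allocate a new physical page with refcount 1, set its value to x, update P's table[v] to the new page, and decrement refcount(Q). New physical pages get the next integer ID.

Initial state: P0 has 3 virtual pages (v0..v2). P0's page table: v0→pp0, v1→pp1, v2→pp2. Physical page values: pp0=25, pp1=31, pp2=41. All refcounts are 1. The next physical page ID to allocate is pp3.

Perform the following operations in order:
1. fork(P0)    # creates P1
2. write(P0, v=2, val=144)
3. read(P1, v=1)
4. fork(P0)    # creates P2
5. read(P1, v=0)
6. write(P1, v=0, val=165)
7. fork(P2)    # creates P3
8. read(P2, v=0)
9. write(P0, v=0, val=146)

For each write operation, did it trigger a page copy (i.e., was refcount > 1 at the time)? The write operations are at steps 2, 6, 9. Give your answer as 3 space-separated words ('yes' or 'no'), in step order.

Op 1: fork(P0) -> P1. 3 ppages; refcounts: pp0:2 pp1:2 pp2:2
Op 2: write(P0, v2, 144). refcount(pp2)=2>1 -> COPY to pp3. 4 ppages; refcounts: pp0:2 pp1:2 pp2:1 pp3:1
Op 3: read(P1, v1) -> 31. No state change.
Op 4: fork(P0) -> P2. 4 ppages; refcounts: pp0:3 pp1:3 pp2:1 pp3:2
Op 5: read(P1, v0) -> 25. No state change.
Op 6: write(P1, v0, 165). refcount(pp0)=3>1 -> COPY to pp4. 5 ppages; refcounts: pp0:2 pp1:3 pp2:1 pp3:2 pp4:1
Op 7: fork(P2) -> P3. 5 ppages; refcounts: pp0:3 pp1:4 pp2:1 pp3:3 pp4:1
Op 8: read(P2, v0) -> 25. No state change.
Op 9: write(P0, v0, 146). refcount(pp0)=3>1 -> COPY to pp5. 6 ppages; refcounts: pp0:2 pp1:4 pp2:1 pp3:3 pp4:1 pp5:1

yes yes yes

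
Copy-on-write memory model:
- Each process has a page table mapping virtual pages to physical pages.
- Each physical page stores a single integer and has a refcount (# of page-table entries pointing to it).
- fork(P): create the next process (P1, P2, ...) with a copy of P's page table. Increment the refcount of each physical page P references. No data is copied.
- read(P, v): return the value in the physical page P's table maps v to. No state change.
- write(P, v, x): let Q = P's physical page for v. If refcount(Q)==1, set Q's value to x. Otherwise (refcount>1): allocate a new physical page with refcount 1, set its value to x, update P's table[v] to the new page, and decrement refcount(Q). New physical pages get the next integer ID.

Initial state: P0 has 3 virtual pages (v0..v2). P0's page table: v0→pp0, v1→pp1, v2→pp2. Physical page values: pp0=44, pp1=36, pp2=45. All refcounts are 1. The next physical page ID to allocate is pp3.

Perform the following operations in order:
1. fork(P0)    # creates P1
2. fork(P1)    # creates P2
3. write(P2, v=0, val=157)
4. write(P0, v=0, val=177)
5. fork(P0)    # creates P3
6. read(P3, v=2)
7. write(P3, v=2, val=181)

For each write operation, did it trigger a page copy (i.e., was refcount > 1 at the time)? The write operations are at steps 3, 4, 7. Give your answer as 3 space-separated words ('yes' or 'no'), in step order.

Op 1: fork(P0) -> P1. 3 ppages; refcounts: pp0:2 pp1:2 pp2:2
Op 2: fork(P1) -> P2. 3 ppages; refcounts: pp0:3 pp1:3 pp2:3
Op 3: write(P2, v0, 157). refcount(pp0)=3>1 -> COPY to pp3. 4 ppages; refcounts: pp0:2 pp1:3 pp2:3 pp3:1
Op 4: write(P0, v0, 177). refcount(pp0)=2>1 -> COPY to pp4. 5 ppages; refcounts: pp0:1 pp1:3 pp2:3 pp3:1 pp4:1
Op 5: fork(P0) -> P3. 5 ppages; refcounts: pp0:1 pp1:4 pp2:4 pp3:1 pp4:2
Op 6: read(P3, v2) -> 45. No state change.
Op 7: write(P3, v2, 181). refcount(pp2)=4>1 -> COPY to pp5. 6 ppages; refcounts: pp0:1 pp1:4 pp2:3 pp3:1 pp4:2 pp5:1

yes yes yes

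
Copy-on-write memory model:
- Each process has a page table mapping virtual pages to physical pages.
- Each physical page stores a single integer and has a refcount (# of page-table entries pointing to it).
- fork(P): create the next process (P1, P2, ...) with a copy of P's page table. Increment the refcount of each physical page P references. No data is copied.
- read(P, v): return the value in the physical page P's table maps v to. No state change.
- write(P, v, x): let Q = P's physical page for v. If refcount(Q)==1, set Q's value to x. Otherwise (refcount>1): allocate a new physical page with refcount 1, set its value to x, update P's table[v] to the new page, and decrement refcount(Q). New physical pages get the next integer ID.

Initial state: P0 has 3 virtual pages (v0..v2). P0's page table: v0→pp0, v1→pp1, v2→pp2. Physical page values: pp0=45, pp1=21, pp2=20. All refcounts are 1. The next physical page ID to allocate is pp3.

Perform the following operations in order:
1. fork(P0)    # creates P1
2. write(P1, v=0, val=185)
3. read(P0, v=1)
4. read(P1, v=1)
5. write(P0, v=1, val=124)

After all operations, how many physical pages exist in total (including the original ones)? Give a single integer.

Answer: 5

Derivation:
Op 1: fork(P0) -> P1. 3 ppages; refcounts: pp0:2 pp1:2 pp2:2
Op 2: write(P1, v0, 185). refcount(pp0)=2>1 -> COPY to pp3. 4 ppages; refcounts: pp0:1 pp1:2 pp2:2 pp3:1
Op 3: read(P0, v1) -> 21. No state change.
Op 4: read(P1, v1) -> 21. No state change.
Op 5: write(P0, v1, 124). refcount(pp1)=2>1 -> COPY to pp4. 5 ppages; refcounts: pp0:1 pp1:1 pp2:2 pp3:1 pp4:1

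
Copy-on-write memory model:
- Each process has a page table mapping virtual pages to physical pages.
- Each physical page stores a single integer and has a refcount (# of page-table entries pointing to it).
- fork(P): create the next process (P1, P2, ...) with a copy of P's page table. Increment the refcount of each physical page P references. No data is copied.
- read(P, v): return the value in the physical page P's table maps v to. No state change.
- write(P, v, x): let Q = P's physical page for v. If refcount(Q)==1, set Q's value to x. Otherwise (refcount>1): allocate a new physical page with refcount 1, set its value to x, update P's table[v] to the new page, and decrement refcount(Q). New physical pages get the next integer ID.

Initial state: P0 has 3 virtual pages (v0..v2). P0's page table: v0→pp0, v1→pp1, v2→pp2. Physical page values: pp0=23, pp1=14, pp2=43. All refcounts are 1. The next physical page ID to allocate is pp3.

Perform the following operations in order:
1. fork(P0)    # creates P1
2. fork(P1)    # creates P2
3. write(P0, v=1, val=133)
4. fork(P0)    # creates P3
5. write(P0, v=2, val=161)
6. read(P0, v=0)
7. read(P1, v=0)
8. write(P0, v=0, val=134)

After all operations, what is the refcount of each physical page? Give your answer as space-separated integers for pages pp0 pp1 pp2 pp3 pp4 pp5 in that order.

Answer: 3 2 3 2 1 1

Derivation:
Op 1: fork(P0) -> P1. 3 ppages; refcounts: pp0:2 pp1:2 pp2:2
Op 2: fork(P1) -> P2. 3 ppages; refcounts: pp0:3 pp1:3 pp2:3
Op 3: write(P0, v1, 133). refcount(pp1)=3>1 -> COPY to pp3. 4 ppages; refcounts: pp0:3 pp1:2 pp2:3 pp3:1
Op 4: fork(P0) -> P3. 4 ppages; refcounts: pp0:4 pp1:2 pp2:4 pp3:2
Op 5: write(P0, v2, 161). refcount(pp2)=4>1 -> COPY to pp4. 5 ppages; refcounts: pp0:4 pp1:2 pp2:3 pp3:2 pp4:1
Op 6: read(P0, v0) -> 23. No state change.
Op 7: read(P1, v0) -> 23. No state change.
Op 8: write(P0, v0, 134). refcount(pp0)=4>1 -> COPY to pp5. 6 ppages; refcounts: pp0:3 pp1:2 pp2:3 pp3:2 pp4:1 pp5:1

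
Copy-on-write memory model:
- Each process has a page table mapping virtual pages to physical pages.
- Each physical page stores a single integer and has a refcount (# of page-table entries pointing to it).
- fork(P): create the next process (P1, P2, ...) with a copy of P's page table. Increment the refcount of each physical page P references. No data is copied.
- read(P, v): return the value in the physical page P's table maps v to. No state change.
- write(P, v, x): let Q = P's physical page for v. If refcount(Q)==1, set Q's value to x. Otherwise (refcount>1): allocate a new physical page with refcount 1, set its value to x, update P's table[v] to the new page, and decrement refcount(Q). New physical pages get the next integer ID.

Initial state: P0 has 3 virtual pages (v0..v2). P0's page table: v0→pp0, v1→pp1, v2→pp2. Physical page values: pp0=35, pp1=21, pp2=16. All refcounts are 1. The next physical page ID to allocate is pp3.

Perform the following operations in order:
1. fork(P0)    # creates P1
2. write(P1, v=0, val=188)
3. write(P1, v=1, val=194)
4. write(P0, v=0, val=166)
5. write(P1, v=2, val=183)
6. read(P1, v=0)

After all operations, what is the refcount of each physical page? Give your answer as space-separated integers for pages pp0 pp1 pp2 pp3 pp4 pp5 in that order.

Op 1: fork(P0) -> P1. 3 ppages; refcounts: pp0:2 pp1:2 pp2:2
Op 2: write(P1, v0, 188). refcount(pp0)=2>1 -> COPY to pp3. 4 ppages; refcounts: pp0:1 pp1:2 pp2:2 pp3:1
Op 3: write(P1, v1, 194). refcount(pp1)=2>1 -> COPY to pp4. 5 ppages; refcounts: pp0:1 pp1:1 pp2:2 pp3:1 pp4:1
Op 4: write(P0, v0, 166). refcount(pp0)=1 -> write in place. 5 ppages; refcounts: pp0:1 pp1:1 pp2:2 pp3:1 pp4:1
Op 5: write(P1, v2, 183). refcount(pp2)=2>1 -> COPY to pp5. 6 ppages; refcounts: pp0:1 pp1:1 pp2:1 pp3:1 pp4:1 pp5:1
Op 6: read(P1, v0) -> 188. No state change.

Answer: 1 1 1 1 1 1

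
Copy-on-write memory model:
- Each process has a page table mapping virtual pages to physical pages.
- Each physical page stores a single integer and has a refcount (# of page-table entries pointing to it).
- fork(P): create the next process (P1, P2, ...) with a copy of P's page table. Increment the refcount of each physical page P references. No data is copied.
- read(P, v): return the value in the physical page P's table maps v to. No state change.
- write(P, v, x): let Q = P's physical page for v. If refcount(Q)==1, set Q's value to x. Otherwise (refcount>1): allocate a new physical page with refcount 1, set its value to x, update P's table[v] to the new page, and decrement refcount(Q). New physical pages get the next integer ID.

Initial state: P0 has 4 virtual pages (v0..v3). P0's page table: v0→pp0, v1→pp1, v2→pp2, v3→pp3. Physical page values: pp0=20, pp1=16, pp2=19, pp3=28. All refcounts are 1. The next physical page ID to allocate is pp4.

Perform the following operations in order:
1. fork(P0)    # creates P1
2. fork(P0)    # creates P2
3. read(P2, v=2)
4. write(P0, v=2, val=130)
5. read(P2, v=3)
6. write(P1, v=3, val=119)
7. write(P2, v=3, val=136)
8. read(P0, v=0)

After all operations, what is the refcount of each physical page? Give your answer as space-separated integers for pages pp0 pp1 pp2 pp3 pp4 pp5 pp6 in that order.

Op 1: fork(P0) -> P1. 4 ppages; refcounts: pp0:2 pp1:2 pp2:2 pp3:2
Op 2: fork(P0) -> P2. 4 ppages; refcounts: pp0:3 pp1:3 pp2:3 pp3:3
Op 3: read(P2, v2) -> 19. No state change.
Op 4: write(P0, v2, 130). refcount(pp2)=3>1 -> COPY to pp4. 5 ppages; refcounts: pp0:3 pp1:3 pp2:2 pp3:3 pp4:1
Op 5: read(P2, v3) -> 28. No state change.
Op 6: write(P1, v3, 119). refcount(pp3)=3>1 -> COPY to pp5. 6 ppages; refcounts: pp0:3 pp1:3 pp2:2 pp3:2 pp4:1 pp5:1
Op 7: write(P2, v3, 136). refcount(pp3)=2>1 -> COPY to pp6. 7 ppages; refcounts: pp0:3 pp1:3 pp2:2 pp3:1 pp4:1 pp5:1 pp6:1
Op 8: read(P0, v0) -> 20. No state change.

Answer: 3 3 2 1 1 1 1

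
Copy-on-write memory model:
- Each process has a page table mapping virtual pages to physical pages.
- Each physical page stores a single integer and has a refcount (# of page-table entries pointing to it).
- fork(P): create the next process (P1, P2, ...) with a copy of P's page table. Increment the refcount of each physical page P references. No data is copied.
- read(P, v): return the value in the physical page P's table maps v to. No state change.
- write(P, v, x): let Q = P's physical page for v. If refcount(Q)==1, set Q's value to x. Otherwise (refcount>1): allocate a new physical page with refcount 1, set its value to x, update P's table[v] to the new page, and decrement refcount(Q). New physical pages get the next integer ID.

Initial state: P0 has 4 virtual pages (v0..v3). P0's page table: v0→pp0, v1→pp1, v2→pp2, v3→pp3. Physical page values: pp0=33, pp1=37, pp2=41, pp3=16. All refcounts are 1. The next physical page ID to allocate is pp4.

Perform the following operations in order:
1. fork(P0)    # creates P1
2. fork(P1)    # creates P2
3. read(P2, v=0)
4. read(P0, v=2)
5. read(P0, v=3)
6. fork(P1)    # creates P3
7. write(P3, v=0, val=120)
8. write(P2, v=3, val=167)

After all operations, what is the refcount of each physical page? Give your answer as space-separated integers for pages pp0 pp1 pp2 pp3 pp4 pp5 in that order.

Answer: 3 4 4 3 1 1

Derivation:
Op 1: fork(P0) -> P1. 4 ppages; refcounts: pp0:2 pp1:2 pp2:2 pp3:2
Op 2: fork(P1) -> P2. 4 ppages; refcounts: pp0:3 pp1:3 pp2:3 pp3:3
Op 3: read(P2, v0) -> 33. No state change.
Op 4: read(P0, v2) -> 41. No state change.
Op 5: read(P0, v3) -> 16. No state change.
Op 6: fork(P1) -> P3. 4 ppages; refcounts: pp0:4 pp1:4 pp2:4 pp3:4
Op 7: write(P3, v0, 120). refcount(pp0)=4>1 -> COPY to pp4. 5 ppages; refcounts: pp0:3 pp1:4 pp2:4 pp3:4 pp4:1
Op 8: write(P2, v3, 167). refcount(pp3)=4>1 -> COPY to pp5. 6 ppages; refcounts: pp0:3 pp1:4 pp2:4 pp3:3 pp4:1 pp5:1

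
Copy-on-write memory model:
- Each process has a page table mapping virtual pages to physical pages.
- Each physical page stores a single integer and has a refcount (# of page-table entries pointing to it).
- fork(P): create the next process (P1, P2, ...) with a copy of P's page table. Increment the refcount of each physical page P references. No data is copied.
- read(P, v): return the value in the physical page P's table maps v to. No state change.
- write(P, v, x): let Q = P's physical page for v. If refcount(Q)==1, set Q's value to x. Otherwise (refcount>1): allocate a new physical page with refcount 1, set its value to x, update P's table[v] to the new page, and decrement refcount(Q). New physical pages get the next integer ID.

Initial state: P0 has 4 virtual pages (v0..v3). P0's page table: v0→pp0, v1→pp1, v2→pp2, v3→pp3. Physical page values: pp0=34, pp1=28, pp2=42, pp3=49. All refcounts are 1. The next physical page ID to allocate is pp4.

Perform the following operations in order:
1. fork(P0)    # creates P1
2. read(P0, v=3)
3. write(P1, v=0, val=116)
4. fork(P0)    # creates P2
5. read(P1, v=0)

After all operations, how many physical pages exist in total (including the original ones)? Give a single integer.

Answer: 5

Derivation:
Op 1: fork(P0) -> P1. 4 ppages; refcounts: pp0:2 pp1:2 pp2:2 pp3:2
Op 2: read(P0, v3) -> 49. No state change.
Op 3: write(P1, v0, 116). refcount(pp0)=2>1 -> COPY to pp4. 5 ppages; refcounts: pp0:1 pp1:2 pp2:2 pp3:2 pp4:1
Op 4: fork(P0) -> P2. 5 ppages; refcounts: pp0:2 pp1:3 pp2:3 pp3:3 pp4:1
Op 5: read(P1, v0) -> 116. No state change.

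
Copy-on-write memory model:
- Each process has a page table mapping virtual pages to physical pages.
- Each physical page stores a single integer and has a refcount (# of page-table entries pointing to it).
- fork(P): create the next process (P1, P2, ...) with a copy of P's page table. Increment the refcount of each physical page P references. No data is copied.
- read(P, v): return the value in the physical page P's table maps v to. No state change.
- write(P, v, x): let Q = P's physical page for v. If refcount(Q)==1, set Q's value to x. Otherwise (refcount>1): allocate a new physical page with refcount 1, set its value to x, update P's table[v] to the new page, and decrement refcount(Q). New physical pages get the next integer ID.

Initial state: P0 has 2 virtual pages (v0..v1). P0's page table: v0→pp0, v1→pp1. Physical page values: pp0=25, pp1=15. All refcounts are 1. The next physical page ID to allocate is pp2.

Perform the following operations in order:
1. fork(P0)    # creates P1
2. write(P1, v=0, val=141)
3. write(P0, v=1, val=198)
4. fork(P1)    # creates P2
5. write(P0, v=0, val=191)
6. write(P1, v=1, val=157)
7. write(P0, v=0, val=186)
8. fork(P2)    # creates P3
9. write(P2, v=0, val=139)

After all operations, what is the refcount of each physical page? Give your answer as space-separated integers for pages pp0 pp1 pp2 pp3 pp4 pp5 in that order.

Answer: 1 2 2 1 1 1

Derivation:
Op 1: fork(P0) -> P1. 2 ppages; refcounts: pp0:2 pp1:2
Op 2: write(P1, v0, 141). refcount(pp0)=2>1 -> COPY to pp2. 3 ppages; refcounts: pp0:1 pp1:2 pp2:1
Op 3: write(P0, v1, 198). refcount(pp1)=2>1 -> COPY to pp3. 4 ppages; refcounts: pp0:1 pp1:1 pp2:1 pp3:1
Op 4: fork(P1) -> P2. 4 ppages; refcounts: pp0:1 pp1:2 pp2:2 pp3:1
Op 5: write(P0, v0, 191). refcount(pp0)=1 -> write in place. 4 ppages; refcounts: pp0:1 pp1:2 pp2:2 pp3:1
Op 6: write(P1, v1, 157). refcount(pp1)=2>1 -> COPY to pp4. 5 ppages; refcounts: pp0:1 pp1:1 pp2:2 pp3:1 pp4:1
Op 7: write(P0, v0, 186). refcount(pp0)=1 -> write in place. 5 ppages; refcounts: pp0:1 pp1:1 pp2:2 pp3:1 pp4:1
Op 8: fork(P2) -> P3. 5 ppages; refcounts: pp0:1 pp1:2 pp2:3 pp3:1 pp4:1
Op 9: write(P2, v0, 139). refcount(pp2)=3>1 -> COPY to pp5. 6 ppages; refcounts: pp0:1 pp1:2 pp2:2 pp3:1 pp4:1 pp5:1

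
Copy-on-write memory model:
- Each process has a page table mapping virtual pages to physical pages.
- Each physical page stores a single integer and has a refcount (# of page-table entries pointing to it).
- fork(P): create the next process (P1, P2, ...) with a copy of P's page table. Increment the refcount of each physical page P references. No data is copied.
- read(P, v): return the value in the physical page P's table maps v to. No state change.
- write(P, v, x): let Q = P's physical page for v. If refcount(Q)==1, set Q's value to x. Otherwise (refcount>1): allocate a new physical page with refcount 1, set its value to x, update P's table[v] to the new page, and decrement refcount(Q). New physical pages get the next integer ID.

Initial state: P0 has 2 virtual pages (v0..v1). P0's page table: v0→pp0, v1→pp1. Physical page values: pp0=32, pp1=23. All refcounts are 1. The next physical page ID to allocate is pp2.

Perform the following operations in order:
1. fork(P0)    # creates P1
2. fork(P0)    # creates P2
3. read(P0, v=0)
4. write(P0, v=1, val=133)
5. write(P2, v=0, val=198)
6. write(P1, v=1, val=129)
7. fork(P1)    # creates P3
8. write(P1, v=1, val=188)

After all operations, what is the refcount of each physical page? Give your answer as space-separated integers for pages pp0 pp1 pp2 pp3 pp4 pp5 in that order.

Answer: 3 1 1 1 1 1

Derivation:
Op 1: fork(P0) -> P1. 2 ppages; refcounts: pp0:2 pp1:2
Op 2: fork(P0) -> P2. 2 ppages; refcounts: pp0:3 pp1:3
Op 3: read(P0, v0) -> 32. No state change.
Op 4: write(P0, v1, 133). refcount(pp1)=3>1 -> COPY to pp2. 3 ppages; refcounts: pp0:3 pp1:2 pp2:1
Op 5: write(P2, v0, 198). refcount(pp0)=3>1 -> COPY to pp3. 4 ppages; refcounts: pp0:2 pp1:2 pp2:1 pp3:1
Op 6: write(P1, v1, 129). refcount(pp1)=2>1 -> COPY to pp4. 5 ppages; refcounts: pp0:2 pp1:1 pp2:1 pp3:1 pp4:1
Op 7: fork(P1) -> P3. 5 ppages; refcounts: pp0:3 pp1:1 pp2:1 pp3:1 pp4:2
Op 8: write(P1, v1, 188). refcount(pp4)=2>1 -> COPY to pp5. 6 ppages; refcounts: pp0:3 pp1:1 pp2:1 pp3:1 pp4:1 pp5:1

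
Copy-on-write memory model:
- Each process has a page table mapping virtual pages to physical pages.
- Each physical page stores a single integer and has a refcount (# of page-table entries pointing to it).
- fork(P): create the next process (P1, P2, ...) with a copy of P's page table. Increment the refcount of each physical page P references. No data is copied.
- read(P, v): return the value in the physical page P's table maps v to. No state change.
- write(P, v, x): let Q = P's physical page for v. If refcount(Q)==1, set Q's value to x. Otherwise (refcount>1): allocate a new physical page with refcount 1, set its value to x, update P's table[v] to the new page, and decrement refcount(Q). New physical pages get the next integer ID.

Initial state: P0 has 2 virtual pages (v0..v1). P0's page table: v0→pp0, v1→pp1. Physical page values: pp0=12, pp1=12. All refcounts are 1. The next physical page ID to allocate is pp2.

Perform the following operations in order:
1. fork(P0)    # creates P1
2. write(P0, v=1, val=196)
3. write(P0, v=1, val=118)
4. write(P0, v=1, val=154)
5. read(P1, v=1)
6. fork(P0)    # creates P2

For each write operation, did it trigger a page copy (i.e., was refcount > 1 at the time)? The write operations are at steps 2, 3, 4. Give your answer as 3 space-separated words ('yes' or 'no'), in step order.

Op 1: fork(P0) -> P1. 2 ppages; refcounts: pp0:2 pp1:2
Op 2: write(P0, v1, 196). refcount(pp1)=2>1 -> COPY to pp2. 3 ppages; refcounts: pp0:2 pp1:1 pp2:1
Op 3: write(P0, v1, 118). refcount(pp2)=1 -> write in place. 3 ppages; refcounts: pp0:2 pp1:1 pp2:1
Op 4: write(P0, v1, 154). refcount(pp2)=1 -> write in place. 3 ppages; refcounts: pp0:2 pp1:1 pp2:1
Op 5: read(P1, v1) -> 12. No state change.
Op 6: fork(P0) -> P2. 3 ppages; refcounts: pp0:3 pp1:1 pp2:2

yes no no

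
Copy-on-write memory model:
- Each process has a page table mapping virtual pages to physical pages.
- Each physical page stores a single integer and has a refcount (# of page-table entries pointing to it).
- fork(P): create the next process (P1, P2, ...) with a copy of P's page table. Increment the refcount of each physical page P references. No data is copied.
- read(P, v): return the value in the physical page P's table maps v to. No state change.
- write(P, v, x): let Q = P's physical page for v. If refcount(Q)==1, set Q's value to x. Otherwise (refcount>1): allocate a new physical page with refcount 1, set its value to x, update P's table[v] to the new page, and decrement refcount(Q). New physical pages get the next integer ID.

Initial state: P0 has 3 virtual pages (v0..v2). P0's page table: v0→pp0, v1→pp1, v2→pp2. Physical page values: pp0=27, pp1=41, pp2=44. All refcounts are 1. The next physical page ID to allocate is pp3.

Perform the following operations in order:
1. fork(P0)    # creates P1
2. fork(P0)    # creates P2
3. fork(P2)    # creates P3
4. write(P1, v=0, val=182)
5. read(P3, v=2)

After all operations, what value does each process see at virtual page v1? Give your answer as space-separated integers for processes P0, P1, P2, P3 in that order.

Answer: 41 41 41 41

Derivation:
Op 1: fork(P0) -> P1. 3 ppages; refcounts: pp0:2 pp1:2 pp2:2
Op 2: fork(P0) -> P2. 3 ppages; refcounts: pp0:3 pp1:3 pp2:3
Op 3: fork(P2) -> P3. 3 ppages; refcounts: pp0:4 pp1:4 pp2:4
Op 4: write(P1, v0, 182). refcount(pp0)=4>1 -> COPY to pp3. 4 ppages; refcounts: pp0:3 pp1:4 pp2:4 pp3:1
Op 5: read(P3, v2) -> 44. No state change.
P0: v1 -> pp1 = 41
P1: v1 -> pp1 = 41
P2: v1 -> pp1 = 41
P3: v1 -> pp1 = 41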